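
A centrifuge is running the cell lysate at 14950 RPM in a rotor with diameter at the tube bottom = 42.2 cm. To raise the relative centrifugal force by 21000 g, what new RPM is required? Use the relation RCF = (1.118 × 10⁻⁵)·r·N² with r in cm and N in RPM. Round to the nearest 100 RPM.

17700 RPM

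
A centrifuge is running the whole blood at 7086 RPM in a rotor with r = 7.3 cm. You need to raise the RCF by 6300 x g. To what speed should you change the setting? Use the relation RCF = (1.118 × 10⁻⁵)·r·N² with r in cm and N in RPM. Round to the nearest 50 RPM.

Current RCF = 1.118 × 10⁻⁵ × 7.3 × (7086)² = 1.118 × 10⁻⁵ × 7.3 × 50,211,396 ≈ 4,098 × g
Target RCF = 4,098 + 6,300 = 10,398 × g
N² = 10,398 / (8.1614 × 10⁻⁵) = 127,404,612
N ≈ √127,404,612 ≈ 11,287.4

≈ 11300 RPM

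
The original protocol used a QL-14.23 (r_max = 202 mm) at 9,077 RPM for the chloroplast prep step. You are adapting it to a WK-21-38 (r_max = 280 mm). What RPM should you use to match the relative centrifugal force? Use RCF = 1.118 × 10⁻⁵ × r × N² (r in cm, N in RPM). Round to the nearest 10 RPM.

Original rotor: r = 202 mm = 20.2 cm
RCF_original = 1.118 × 10⁻⁵ × 20.2 × (9077)² = 1.118 × 10⁻⁵ × 20.2 × 82,391,929 ≈ 18,607.1 × g
Your rotor: r = 280 mm = 28.0 cm
18,607.1 = 1.118 × 10⁻⁵ × 28 × N²
N² = 18,607.1 / (31.304 × 10⁻⁵) = 59,440,008
N ≈ √59,440,008 ≈ 7,709.7

7710 RPM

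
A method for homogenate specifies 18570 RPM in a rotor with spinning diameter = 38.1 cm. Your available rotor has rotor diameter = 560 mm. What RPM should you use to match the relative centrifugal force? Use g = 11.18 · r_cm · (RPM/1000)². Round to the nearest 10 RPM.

15320 RPM

Original rotor: r = 38.1 / 2 = 19.05 cm
RCF_original = 11.18 × 19.05 × (18.57)² = 11.18 × 19.05 × 344.8449 ≈ 73,444.7 × g
Your rotor: r = 560 mm / 2 = 280 mm = 28 cm
73,444.7 = 11.18 × 28 × (N/1000)²
(N/1000)² = 73,444.7 / 313.04 = 234.6176
N = 1000 × √234.6176 ≈ 15,317.2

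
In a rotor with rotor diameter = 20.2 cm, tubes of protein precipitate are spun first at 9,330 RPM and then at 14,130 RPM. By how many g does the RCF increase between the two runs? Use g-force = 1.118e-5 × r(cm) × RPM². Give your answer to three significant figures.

r = 20.2 / 2 = 10.1 cm
RCF₁ = 1.118 × 10⁻⁵ × 10.1 × (9330)² = 1.118 × 10⁻⁵ × 10.1 × 87,048,900 ≈ 9,829.4 × g
RCF₂ = 1.118 × 10⁻⁵ × 10.1 × (14130)² = 1.118 × 10⁻⁵ × 10.1 × 199,656,900 ≈ 22,544.9 × g
Increase = 22,544.9 − 9,829.4 = 12,715.5

12700 g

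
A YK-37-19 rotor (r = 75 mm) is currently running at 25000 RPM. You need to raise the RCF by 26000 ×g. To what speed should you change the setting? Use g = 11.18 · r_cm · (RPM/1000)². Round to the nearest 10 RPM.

r = 75 mm = 7.5 cm
Current RCF = 11.18 × 7.5 × (25)² = 11.18 × 7.5 × 625 ≈ 52,406.2 × g
Target RCF = 52,406.2 + 26,000 = 78,406.2 × g
(N/1000)² = 78,406.2 / 83.85 = 935.0769
N = 1000 × √935.0769 ≈ 30,579.0

N₂ ≈ 30580 RPM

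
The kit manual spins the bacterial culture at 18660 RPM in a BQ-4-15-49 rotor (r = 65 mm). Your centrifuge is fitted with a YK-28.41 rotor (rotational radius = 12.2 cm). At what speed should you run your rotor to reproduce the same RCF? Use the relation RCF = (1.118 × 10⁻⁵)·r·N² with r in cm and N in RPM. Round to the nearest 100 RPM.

13600 RPM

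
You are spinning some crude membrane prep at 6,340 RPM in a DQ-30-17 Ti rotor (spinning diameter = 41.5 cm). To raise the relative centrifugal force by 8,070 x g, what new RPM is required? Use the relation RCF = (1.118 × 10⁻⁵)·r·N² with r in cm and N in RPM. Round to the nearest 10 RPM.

r = 41.5 / 2 = 20.75 cm
Current RCF = 1.118 × 10⁻⁵ × 20.75 × (6340)² = 1.118 × 10⁻⁵ × 20.75 × 40,195,600 ≈ 9,324.8 × g
Target RCF = 9,324.8 + 8,070 = 17,394.8 × g
N² = 17,394.8 / (23.1985 × 10⁻⁵) = 74,982,434
N ≈ √74,982,434 ≈ 8,659.2

8660 RPM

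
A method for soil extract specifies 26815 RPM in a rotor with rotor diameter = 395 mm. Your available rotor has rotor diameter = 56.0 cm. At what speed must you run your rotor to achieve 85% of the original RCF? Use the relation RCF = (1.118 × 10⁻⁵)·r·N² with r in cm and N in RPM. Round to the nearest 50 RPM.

Original rotor: r = 395 mm / 2 = 197.5 mm = 19.75 cm
RCF_original = 1.118 × 10⁻⁵ × 19.75 × (26815)² = 1.118 × 10⁻⁵ × 19.75 × 719,044,225 ≈ 158,768.6 × g
Target RCF = 0.85 × 158,768.6 ≈ 134,953.3 × g
Your rotor: r = 56.0 / 2 = 28 cm
134,953.3 = 1.118 × 10⁻⁵ × 28 × N²
N² = 134,953.3 / (31.304 × 10⁻⁵) = 431,105,610
N ≈ √431,105,610 ≈ 20,763.1

20750 RPM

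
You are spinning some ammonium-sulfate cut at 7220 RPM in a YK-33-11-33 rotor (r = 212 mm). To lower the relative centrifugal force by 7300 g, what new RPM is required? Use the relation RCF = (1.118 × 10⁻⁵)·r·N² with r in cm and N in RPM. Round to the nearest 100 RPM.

r = 212 mm = 21.2 cm
Current RCF = 1.118 × 10⁻⁵ × 21.2 × (7220)² = 1.118 × 10⁻⁵ × 21.2 × 52,128,400 ≈ 12,355.3 × g
Target RCF = 12,355.3 − 7,300 = 5,055.3 × g
N² = 5,055.3 / (23.7016 × 10⁻⁵) = 21,328,940
N ≈ √21,328,940 ≈ 4,618.3

≈ 4600 RPM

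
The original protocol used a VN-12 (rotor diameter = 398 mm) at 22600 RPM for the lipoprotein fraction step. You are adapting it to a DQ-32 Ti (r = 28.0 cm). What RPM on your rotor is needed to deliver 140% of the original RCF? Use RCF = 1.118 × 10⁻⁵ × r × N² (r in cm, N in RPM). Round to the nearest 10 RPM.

Original rotor: r = 398 mm / 2 = 199 mm = 19.9 cm
RCF = 1.118 × 10⁻⁵ × r × N²
RCF_original = 1.118 × 10⁻⁵ × 19.9 × (22600)² = 1.118 × 10⁻⁵ × 19.9 × 510,760,000 ≈ 113,634.9 × g
Target RCF = 1.4 × 113,634.9 ≈ 159,088.9 × g
159,088.9 = 1.118 × 10⁻⁵ × 28 × N²
N² = 159,088.9 / (31.304 × 10⁻⁵) = 508,206,300
N ≈ √508,206,300 ≈ 22,543.4

≈ 22540 RPM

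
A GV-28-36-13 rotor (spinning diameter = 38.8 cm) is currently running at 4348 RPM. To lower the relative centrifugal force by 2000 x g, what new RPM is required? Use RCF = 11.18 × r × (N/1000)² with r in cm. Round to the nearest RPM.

N₂ ≈ 3112 RPM

r = 38.8 / 2 = 19.4 cm
Current RCF = 11.18 × 19.4 × (4.348)² = 11.18 × 19.4 × 18.905104 ≈ 4,100.4 × g
Target RCF = 4,100.4 − 2,000 = 2,100.4 × g
(N/1000)² = 2,100.4 / 216.892 = 9.684082
N = 1000 × √9.684082 ≈ 3,111.9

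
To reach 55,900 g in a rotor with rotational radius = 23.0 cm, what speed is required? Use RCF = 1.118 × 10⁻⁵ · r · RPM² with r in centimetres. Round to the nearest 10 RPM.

55,900 = 1.118 × 10⁻⁵ × 23 × N²
N² = 55,900 / (25.714 × 10⁻⁵) = 217,391,304
N ≈ √217,391,304 ≈ 14,744.2

≈ 14740 RPM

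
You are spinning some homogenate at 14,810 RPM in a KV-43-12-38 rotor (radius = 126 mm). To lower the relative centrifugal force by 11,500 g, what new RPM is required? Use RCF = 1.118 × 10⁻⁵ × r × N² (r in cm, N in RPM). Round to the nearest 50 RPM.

r = 126 mm = 12.6 cm
Current RCF = 1.118 × 10⁻⁵ × 12.6 × (14810)² = 1.118 × 10⁻⁵ × 12.6 × 219,336,100 ≈ 30,897.4 × g
Target RCF = 30,897.4 − 11,500 = 19,397.4 × g
N² = 19,397.4 / (14.0868 × 10⁻⁵) = 137,699,123
N ≈ √137,699,123 ≈ 11,734.5

N₂ ≈ 11750 RPM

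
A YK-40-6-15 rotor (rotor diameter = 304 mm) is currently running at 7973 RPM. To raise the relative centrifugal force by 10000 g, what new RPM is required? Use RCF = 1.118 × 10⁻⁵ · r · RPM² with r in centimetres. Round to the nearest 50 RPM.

11050 RPM

r = 304 mm / 2 = 152 mm = 15.2 cm
Current RCF = 1.118 × 10⁻⁵ × 15.2 × (7973)² = 1.118 × 10⁻⁵ × 15.2 × 63,568,729 ≈ 10,802.6 × g
Target RCF = 10,802.6 + 10,000 = 20,802.6 × g
N² = 20,802.6 / (16.9936 × 10⁻⁵) = 122,414,321
N ≈ √122,414,321 ≈ 11,064.1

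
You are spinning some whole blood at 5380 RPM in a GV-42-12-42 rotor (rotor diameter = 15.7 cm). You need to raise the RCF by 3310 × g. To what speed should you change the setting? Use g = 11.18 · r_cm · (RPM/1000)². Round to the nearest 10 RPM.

r = 15.7 / 2 = 7.85 cm
Current RCF = 11.18 × 7.85 × (5.38)² = 11.18 × 7.85 × 28.9444 ≈ 2,540.2 × g
Target RCF = 2,540.2 + 3,310 = 5,850.2 × g
(N/1000)² = 5,850.2 / 87.763 = 66.65907
N = 1000 × √66.65907 ≈ 8,164.5

N₂ ≈ 8160 RPM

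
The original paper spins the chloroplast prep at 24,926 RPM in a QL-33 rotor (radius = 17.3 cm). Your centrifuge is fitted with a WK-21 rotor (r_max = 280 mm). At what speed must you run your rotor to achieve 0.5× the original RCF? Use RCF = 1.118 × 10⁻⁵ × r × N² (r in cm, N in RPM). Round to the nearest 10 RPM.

RCF_original = 1.118 × 10⁻⁵ × 17.3 × (24926)² = 1.118 × 10⁻⁵ × 17.3 × 621,305,476 ≈ 120,169.2 × g
Target RCF = 0.5 × 120,169.2 ≈ 60,084.6 × g
Your rotor: r = 280 mm = 28.0 cm
60,084.6 = 1.118 × 10⁻⁵ × 28 × N²
N² = 60,084.6 / (31.304 × 10⁻⁵) = 191,939,049
N ≈ √191,939,049 ≈ 13,854.2

13850 RPM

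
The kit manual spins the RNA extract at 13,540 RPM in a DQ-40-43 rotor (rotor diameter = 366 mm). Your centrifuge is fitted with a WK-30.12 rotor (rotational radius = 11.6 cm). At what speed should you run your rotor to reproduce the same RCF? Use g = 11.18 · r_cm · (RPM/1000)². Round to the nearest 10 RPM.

Original rotor: r = 366 mm / 2 = 183 mm = 18.3 cm
RCF_original = 11.18 × 18.3 × (13.54)² = 11.18 × 18.3 × 183.3316 ≈ 37,508.5 × g
37,508.5 = 11.18 × 11.6 × (N/1000)²
(N/1000)² = 37,508.5 / 129.688 = 289.2211
N = 1000 × √289.2211 ≈ 17,006.5

17010 RPM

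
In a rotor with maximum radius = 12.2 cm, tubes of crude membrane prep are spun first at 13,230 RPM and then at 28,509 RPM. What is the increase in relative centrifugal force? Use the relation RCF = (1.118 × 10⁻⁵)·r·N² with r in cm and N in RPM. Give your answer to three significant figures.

≈ 87000 g

RCF₁ = 1.118 × 10⁻⁵ × 12.2 × (13230)² = 1.118 × 10⁻⁵ × 12.2 × 175,032,900 ≈ 23,873.8 × g
RCF₂ = 1.118 × 10⁻⁵ × 12.2 × (28509)² = 1.118 × 10⁻⁵ × 12.2 × 812,763,081 ≈ 110,857.6 × g
Increase = 110,857.6 − 23,873.8 = 86,983.8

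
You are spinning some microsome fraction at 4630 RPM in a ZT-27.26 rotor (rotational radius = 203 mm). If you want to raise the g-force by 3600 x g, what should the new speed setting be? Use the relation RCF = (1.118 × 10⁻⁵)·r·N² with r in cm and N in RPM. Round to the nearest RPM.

≈ 6107 RPM

r = 203 mm = 20.3 cm
Current RCF = 1.118 × 10⁻⁵ × 20.3 × (4630)² = 1.118 × 10⁻⁵ × 20.3 × 21,436,900 ≈ 4,865.2 × g
Target RCF = 4,865.2 + 3,600 = 8,465.2 × g
N² = 8,465.2 / (22.6954 × 10⁻⁵) = 37,299,188
N ≈ √37,299,188 ≈ 6,107.3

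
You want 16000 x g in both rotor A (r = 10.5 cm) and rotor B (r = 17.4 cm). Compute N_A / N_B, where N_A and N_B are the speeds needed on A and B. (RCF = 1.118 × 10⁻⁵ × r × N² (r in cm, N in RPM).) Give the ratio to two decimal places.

1.29

At fixed RCF, N ∝ 1/√r, so N_A/N_B = √(r_B/r_A) = √(17.4/10.5) = √1.657143 = 1.2873.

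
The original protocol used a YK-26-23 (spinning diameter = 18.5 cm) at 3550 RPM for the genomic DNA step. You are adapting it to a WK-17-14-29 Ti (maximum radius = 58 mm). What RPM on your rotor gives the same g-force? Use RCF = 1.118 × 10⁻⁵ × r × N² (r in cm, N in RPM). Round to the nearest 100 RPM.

Original rotor: r = 18.5 / 2 = 9.25 cm
RCF_original = 1.118 × 10⁻⁵ × 9.25 × (3550)² = 1.118 × 10⁻⁵ × 9.25 × 12,602,500 ≈ 1,303.3 × g
Your rotor: r = 58 mm = 5.8 cm
1,303.3 = 1.118 × 10⁻⁵ × 5.8 × N²
N² = 1,303.3 / (6.4844 × 10⁻⁵) = 20,099,007
N ≈ √20,099,007 ≈ 4,483.2

4500 RPM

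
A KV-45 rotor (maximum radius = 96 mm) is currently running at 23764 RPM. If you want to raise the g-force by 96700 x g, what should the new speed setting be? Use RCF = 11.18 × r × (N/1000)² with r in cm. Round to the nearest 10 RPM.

≈ 38280 RPM

r = 96 mm = 9.6 cm
Current RCF = 11.18 × 9.6 × (23.764)² = 11.18 × 9.6 × 564.727696 ≈ 60,611.1 × g
Target RCF = 60,611.1 + 96,700 = 157,311.1 × g
(N/1000)² = 157,311.1 / 107.328 = 1465.704
N = 1000 × √1465.704 ≈ 38,284.5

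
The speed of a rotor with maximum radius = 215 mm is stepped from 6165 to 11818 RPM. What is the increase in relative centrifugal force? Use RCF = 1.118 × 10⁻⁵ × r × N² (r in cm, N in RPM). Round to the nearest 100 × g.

24400 x g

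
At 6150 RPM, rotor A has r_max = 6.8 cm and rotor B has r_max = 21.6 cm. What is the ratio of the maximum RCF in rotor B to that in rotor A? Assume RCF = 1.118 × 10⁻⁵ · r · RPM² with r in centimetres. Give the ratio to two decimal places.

3.18

At fixed N, RCF ∝ r, so RCF_B/RCF_A = r_B/r_A = 21.6 / 6.8 = 3.1765.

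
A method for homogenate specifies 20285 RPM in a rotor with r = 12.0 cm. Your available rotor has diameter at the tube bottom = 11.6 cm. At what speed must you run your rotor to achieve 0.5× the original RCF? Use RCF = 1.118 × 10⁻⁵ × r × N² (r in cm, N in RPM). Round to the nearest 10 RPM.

≈ 20630 RPM

RCF_original = 1.118 × 10⁻⁵ × 12 × (20285)² = 1.118 × 10⁻⁵ × 12 × 411,481,225 ≈ 55,204.3 × g
Target RCF = 0.5 × 55,204.3 ≈ 27,602.2 × g
Your rotor: r = 11.6 / 2 = 5.8 cm
27,602.2 = 1.118 × 10⁻⁵ × 5.8 × N²
N² = 27,602.2 / (6.4844 × 10⁻⁵) = 425,670,841
N ≈ √425,670,841 ≈ 20,631.8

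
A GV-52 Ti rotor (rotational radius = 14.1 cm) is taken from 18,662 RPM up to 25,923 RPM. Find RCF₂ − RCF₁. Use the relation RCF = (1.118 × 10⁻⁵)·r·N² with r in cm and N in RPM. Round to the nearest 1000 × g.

RCF₁ = 1.118 × 10⁻⁵ × 14.1 × (18662)² = 1.118 × 10⁻⁵ × 14.1 × 348,270,244 ≈ 54,900.6 × g
RCF₂ = 1.118 × 10⁻⁵ × 14.1 × (25923)² = 1.118 × 10⁻⁵ × 14.1 × 672,001,929 ≈ 105,933 × g
Increase = 105,933 − 54,900.6 = 51,032.4

51000 g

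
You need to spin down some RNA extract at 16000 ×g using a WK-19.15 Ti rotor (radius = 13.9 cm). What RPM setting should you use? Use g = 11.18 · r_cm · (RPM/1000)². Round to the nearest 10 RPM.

10150 RPM

RCF = 11.18 × r × (N/1000)²
16,000 = 11.18 × 13.9 × (N/1000)²
(N/1000)² = 16,000 / 155.402 = 102.9588
N = 1000 × √102.9588 ≈ 10,146.9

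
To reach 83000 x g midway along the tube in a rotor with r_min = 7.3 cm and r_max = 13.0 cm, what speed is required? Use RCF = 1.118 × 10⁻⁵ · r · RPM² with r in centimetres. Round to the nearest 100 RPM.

N ≈ 27000 RPM

r_avg = (7.3 + 13.0) / 2 = 10.15 cm
83,000 = 1.118 × 10⁻⁵ × 10.15 × N²
N² = 83,000 / (11.3477 × 10⁻⁵) = 731,425,751
N ≈ √731,425,751 ≈ 27,044.9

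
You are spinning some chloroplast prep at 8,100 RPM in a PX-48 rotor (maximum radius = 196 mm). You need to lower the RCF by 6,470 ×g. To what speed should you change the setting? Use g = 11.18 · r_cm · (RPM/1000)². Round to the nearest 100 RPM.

r = 196 mm = 19.6 cm
Current RCF = 11.18 × 19.6 × (8.1)² = 11.18 × 19.6 × 65.61 ≈ 14,377 × g
Target RCF = 14,377 − 6,470 = 7,907 × g
(N/1000)² = 7,907 / 219.128 = 36.08393
N = 1000 × √36.08393 ≈ 6,007.0

≈ 6000 RPM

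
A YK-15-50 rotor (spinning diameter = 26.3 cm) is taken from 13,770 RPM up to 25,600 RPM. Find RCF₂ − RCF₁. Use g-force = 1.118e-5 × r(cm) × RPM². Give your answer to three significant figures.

r = 26.3 / 2 = 13.15 cm
RCF₁ = 1.118 × 10⁻⁵ × 13.15 × (13770)² = 1.118 × 10⁻⁵ × 13.15 × 189,612,900 ≈ 27,876.3 × g
RCF₂ = 1.118 × 10⁻⁵ × 13.15 × (25600)² = 1.118 × 10⁻⁵ × 13.15 × 655,360,000 ≈ 96,349.1 × g
Increase = 96,349.1 − 27,876.3 = 68,472.8

68500 g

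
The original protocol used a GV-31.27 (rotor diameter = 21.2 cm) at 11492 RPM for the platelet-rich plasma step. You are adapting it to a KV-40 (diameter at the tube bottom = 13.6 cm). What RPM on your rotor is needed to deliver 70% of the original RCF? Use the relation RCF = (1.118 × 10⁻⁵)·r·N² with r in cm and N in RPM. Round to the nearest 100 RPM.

12000 RPM

Original rotor: r = 21.2 / 2 = 10.6 cm
RCF = 1.118 × 10⁻⁵ × r × N²
RCF_original = 1.118 × 10⁻⁵ × 10.6 × (11492)² = 1.118 × 10⁻⁵ × 10.6 × 132,066,064 ≈ 15,650.9 × g
Target RCF = 0.7 × 15,650.9 ≈ 10,955.6 × g
Your rotor: r = 13.6 / 2 = 6.8 cm
10,955.6 = 1.118 × 10⁻⁵ × 6.8 × N²
N² = 10,955.6 / (7.6024 × 10⁻⁵) = 144,107,124
N ≈ √144,107,124 ≈ 12,004.5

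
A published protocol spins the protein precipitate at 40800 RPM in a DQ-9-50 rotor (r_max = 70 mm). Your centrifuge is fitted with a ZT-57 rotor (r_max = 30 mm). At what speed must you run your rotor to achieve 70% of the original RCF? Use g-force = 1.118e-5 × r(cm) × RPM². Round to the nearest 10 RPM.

Original rotor: r = 70 mm = 7.0 cm
RCF = 1.118 × 10⁻⁵ × r × N²
RCF_original = 1.118 × 10⁻⁵ × 7 × (40800)² = 1.118 × 10⁻⁵ × 7 × 1,664,640,000 ≈ 130,274.7 × g
Target RCF = 0.7 × 130,274.7 ≈ 91,192.3 × g
Your rotor: r = 30 mm = 3.0 cm
91,192.3 = 1.118 × 10⁻⁵ × 3 × N²
N² = 91,192.3 / (3.354 × 10⁻⁵) = 2,718,911,747
N ≈ √2,718,911,747 ≈ 52,143.2

52140 RPM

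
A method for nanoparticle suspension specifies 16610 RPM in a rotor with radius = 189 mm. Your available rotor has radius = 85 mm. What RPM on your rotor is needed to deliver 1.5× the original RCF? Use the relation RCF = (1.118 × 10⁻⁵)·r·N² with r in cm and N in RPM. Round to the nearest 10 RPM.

Original rotor: r = 189 mm = 18.9 cm
RCF_original = 1.118 × 10⁻⁵ × 18.9 × (16610)² = 1.118 × 10⁻⁵ × 18.9 × 275,892,100 ≈ 58,296.6 × g
Target RCF = 1.5 × 58,296.6 ≈ 87,444.9 × g
Your rotor: r = 85 mm = 8.5 cm
87,444.9 = 1.118 × 10⁻⁵ × 8.5 × N²
N² = 87,444.9 / (9.503 × 10⁻⁵) = 920,182,048
N ≈ √920,182,048 ≈ 30,334.5

≈ 30330 RPM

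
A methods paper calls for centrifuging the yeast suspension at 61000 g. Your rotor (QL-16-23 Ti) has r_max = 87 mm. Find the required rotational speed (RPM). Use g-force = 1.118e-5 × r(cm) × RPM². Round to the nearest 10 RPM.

r = 87 mm = 8.7 cm
RCF = 1.118 × 10⁻⁵ × r × N²
61,000 = 1.118 × 10⁻⁵ × 8.7 × N²
N² = 61,000 / (9.7266 × 10⁻⁵) = 627,146,176
N ≈ √627,146,176 ≈ 25,042.9

25040 RPM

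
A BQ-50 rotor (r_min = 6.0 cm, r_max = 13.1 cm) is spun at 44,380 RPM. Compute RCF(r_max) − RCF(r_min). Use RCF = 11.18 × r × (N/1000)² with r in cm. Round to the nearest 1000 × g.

≈ 156000 × g

ΔRCF = 11.18 × (r_max − r_min) × (N/1000)² = 11.18 × 7.1 × 1,969.5844 ≈ 156,341.7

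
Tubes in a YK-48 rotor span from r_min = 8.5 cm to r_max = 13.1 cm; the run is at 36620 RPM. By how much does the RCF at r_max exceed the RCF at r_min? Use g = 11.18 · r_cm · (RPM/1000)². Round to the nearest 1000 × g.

ΔRCF ≈ 69000 g

RCF_max = 11.18 × 13.1 × (36.62)² = 11.18 × 13.1 × 1,341.0244 ≈ 196,403.8 × g
RCF_min = 11.18 × 8.5 × (36.62)² = 11.18 × 8.5 × 1,341.0244 ≈ 127,437.5 × g
ΔRCF = 196,403.8 − 127,437.5 = 68,966.3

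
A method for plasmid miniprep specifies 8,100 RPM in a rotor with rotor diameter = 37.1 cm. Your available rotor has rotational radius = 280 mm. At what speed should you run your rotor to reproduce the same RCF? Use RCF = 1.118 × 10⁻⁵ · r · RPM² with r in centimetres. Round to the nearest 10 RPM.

Original rotor: r = 37.1 / 2 = 18.55 cm
RCF_original = 1.118 × 10⁻⁵ × 18.55 × (8100)² = 1.118 × 10⁻⁵ × 18.55 × 65,610,000 ≈ 13,606.8 × g
Your rotor: r = 280 mm = 28.0 cm
13,606.8 = 1.118 × 10⁻⁵ × 28 × N²
N² = 13,606.8 / (31.304 × 10⁻⁵) = 43,466,650
N ≈ √43,466,650 ≈ 6,592.9

6590 RPM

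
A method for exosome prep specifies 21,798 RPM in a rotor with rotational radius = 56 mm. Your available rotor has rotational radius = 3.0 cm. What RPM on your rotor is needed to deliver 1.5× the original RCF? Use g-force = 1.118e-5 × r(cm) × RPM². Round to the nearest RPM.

36475 RPM

Original rotor: r = 56 mm = 5.6 cm
RCF_original = 1.118 × 10⁻⁵ × 5.6 × (21798)² = 1.118 × 10⁻⁵ × 5.6 × 475,152,804 ≈ 29,748.4 × g
Target RCF = 1.5 × 29,748.4 ≈ 44,622.6 × g
44,622.6 = 1.118 × 10⁻⁵ × 3 × N²
N² = 44,622.6 / (3.354 × 10⁻⁵) = 1,330,429,338
N ≈ √1,330,429,338 ≈ 36,475.1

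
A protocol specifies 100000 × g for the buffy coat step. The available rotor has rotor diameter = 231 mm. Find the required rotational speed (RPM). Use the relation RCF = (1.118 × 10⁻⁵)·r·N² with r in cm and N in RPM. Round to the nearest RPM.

r = 231 mm / 2 = 115.5 mm = 11.55 cm
100,000 = 1.118 × 10⁻⁵ × 11.55 × N²
N² = 100,000 / (12.9129 × 10⁻⁵) = 774,419,379
N ≈ √774,419,379 ≈ 27,828.4

27828 RPM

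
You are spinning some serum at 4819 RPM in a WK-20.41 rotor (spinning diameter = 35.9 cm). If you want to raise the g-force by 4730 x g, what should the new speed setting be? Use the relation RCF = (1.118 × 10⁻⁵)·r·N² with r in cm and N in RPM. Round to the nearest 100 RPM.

6800 RPM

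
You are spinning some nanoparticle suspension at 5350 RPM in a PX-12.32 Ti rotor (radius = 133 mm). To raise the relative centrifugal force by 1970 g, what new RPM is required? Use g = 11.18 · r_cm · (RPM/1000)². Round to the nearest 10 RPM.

≈ 6470 RPM

r = 133 mm = 13.3 cm
Current RCF = 11.18 × 13.3 × (5.35)² = 11.18 × 13.3 × 28.6225 ≈ 4,256 × g
Target RCF = 4,256 + 1,970 = 6,226 × g
(N/1000)² = 6,226 / 148.694 = 41.87123
N = 1000 × √41.87123 ≈ 6,470.8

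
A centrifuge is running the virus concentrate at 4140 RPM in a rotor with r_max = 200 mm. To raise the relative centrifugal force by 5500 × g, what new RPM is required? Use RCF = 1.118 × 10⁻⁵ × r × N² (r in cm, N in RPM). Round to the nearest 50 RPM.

r = 200 mm = 20.0 cm
Current RCF = 1.118 × 10⁻⁵ × 20 × (4140)² = 1.118 × 10⁻⁵ × 20 × 17,139,600 ≈ 3,832.4 × g
Target RCF = 3,832.4 + 5,500 = 9,332.4 × g
N² = 9,332.4 / (22.36 × 10⁻⁵) = 41,737,030
N ≈ √41,737,030 ≈ 6,460.4

6450 RPM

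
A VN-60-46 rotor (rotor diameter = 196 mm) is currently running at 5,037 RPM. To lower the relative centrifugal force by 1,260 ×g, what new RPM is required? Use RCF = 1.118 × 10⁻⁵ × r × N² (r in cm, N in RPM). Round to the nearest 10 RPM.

r = 196 mm / 2 = 98 mm = 9.8 cm
Current RCF = 1.118 × 10⁻⁵ × 9.8 × (5037)² = 1.118 × 10⁻⁵ × 9.8 × 25,371,369 ≈ 2,779.8 × g
Target RCF = 2,779.8 − 1,260 = 1,519.8 × g
N² = 1,519.8 / (10.9564 × 10⁻⁵) = 13,871,345
N ≈ √13,871,345 ≈ 3,724.4

3720 RPM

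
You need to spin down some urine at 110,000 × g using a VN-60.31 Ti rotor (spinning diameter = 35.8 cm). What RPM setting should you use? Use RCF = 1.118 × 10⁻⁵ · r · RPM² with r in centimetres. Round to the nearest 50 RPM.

≈ 23450 RPM

r = 35.8 / 2 = 17.9 cm
110,000 = 1.118 × 10⁻⁵ × 17.9 × N²
N² = 110,000 / (20.0122 × 10⁻⁵) = 549,664,705
N ≈ √549,664,705 ≈ 23,444.9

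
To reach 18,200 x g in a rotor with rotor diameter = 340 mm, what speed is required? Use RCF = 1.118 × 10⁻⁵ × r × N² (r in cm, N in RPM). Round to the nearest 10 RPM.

r = 340 mm / 2 = 170 mm = 17 cm
RCF = 1.118 × 10⁻⁵ × r × N²
18,200 = 1.118 × 10⁻⁵ × 17 × N²
N² = 18,200 / (19.006 × 10⁻⁵) = 95,759,234
N ≈ √95,759,234 ≈ 9,785.7

≈ 9790 RPM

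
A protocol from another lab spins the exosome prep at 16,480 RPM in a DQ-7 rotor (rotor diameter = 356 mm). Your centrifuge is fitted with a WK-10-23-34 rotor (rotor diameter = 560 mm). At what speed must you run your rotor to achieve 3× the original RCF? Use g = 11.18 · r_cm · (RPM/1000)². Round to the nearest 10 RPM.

22760 RPM

Original rotor: r = 356 mm / 2 = 178 mm = 17.8 cm
RCF = 11.18 × r × (N/1000)²
RCF_original = 11.18 × 17.8 × (16.48)² = 11.18 × 17.8 × 271.5904 ≈ 54,047.6 × g
Target RCF = 3 × 54,047.6 ≈ 162,142.8 × g
Your rotor: r = 560 mm / 2 = 280 mm = 28 cm
162,142.8 = 11.18 × 28 × (N/1000)²
(N/1000)² = 162,142.8 / 313.04 = 517.9619
N = 1000 × √517.9619 ≈ 22,758.8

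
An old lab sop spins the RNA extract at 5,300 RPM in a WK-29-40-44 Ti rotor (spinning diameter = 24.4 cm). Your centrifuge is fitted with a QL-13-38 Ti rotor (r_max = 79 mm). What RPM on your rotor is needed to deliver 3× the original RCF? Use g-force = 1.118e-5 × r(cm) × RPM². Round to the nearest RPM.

11408 RPM

Original rotor: r = 24.4 / 2 = 12.2 cm
RCF_original = 1.118 × 10⁻⁵ × 12.2 × (5300)² = 1.118 × 10⁻⁵ × 12.2 × 28,090,000 ≈ 3,831.4 × g
Target RCF = 3 × 3,831.4 ≈ 11,494.2 × g
Your rotor: r = 79 mm = 7.9 cm
11,494.2 = 1.118 × 10⁻⁵ × 7.9 × N²
N² = 11,494.2 / (8.8322 × 10⁻⁵) = 130,139,716
N ≈ √130,139,716 ≈ 11,407.9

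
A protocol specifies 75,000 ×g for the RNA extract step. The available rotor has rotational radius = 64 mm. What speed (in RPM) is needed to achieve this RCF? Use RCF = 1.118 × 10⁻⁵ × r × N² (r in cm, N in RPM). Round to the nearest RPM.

N ≈ 32376 RPM

r = 64 mm = 6.4 cm
RCF = 1.118 × 10⁻⁵ × r × N²
75,000 = 1.118 × 10⁻⁵ × 6.4 × N²
N² = 75,000 / (7.1552 × 10⁻⁵) = 1,048,188,730
N ≈ √1,048,188,730 ≈ 32,375.7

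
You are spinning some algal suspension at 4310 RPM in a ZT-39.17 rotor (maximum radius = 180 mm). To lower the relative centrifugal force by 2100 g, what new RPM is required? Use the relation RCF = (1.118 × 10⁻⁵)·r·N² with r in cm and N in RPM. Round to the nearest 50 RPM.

N₂ ≈ 2850 RPM

r = 180 mm = 18.0 cm
Current RCF = 1.118 × 10⁻⁵ × 18 × (4310)² = 1.118 × 10⁻⁵ × 18 × 18,576,100 ≈ 3,738.3 × g
Target RCF = 3,738.3 − 2,100 = 1,638.3 × g
N² = 1,638.3 / (20.124 × 10⁻⁵) = 8,141,026
N ≈ √8,141,026 ≈ 2,853.2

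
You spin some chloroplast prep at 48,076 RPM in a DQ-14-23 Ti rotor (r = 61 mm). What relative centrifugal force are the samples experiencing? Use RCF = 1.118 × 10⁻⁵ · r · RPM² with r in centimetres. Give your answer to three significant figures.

r = 61 mm = 6.1 cm
RCF = 1.118 × 10⁻⁵ × 6.1 × (48076)² = 1.118 × 10⁻⁵ × 6.1 × 2,311,301,776 ≈ 157,626.2 × g

RCF ≈ 158000 x g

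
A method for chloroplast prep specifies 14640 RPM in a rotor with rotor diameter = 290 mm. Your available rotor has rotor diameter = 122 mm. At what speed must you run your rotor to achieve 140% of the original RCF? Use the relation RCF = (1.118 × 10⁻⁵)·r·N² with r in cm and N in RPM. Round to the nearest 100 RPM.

≈ 26700 RPM

Original rotor: r = 290 mm / 2 = 145 mm = 14.5 cm
RCF_original = 1.118 × 10⁻⁵ × 14.5 × (14640)² = 1.118 × 10⁻⁵ × 14.5 × 214,329,600 ≈ 34,745 × g
Target RCF = 1.4 × 34,745 ≈ 48,643 × g
Your rotor: r = 122 mm / 2 = 61 mm = 6.1 cm
48,643 = 1.118 × 10⁻⁵ × 6.1 × N²
N² = 48,643 / (6.8198 × 10⁻⁵) = 713,261,386
N ≈ √713,261,386 ≈ 26,707.0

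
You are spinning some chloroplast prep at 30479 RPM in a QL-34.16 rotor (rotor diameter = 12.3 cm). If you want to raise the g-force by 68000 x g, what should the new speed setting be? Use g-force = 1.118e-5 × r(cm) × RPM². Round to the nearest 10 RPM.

r = 12.3 / 2 = 6.15 cm
Current RCF = 1.118 × 10⁻⁵ × 6.15 × (30479)² = 1.118 × 10⁻⁵ × 6.15 × 928,969,441 ≈ 63,873.2 × g
Target RCF = 63,873.2 + 68,000 = 131,873.2 × g
N² = 131,873.2 / (6.8757 × 10⁻⁵) = 1,917,960,353
N ≈ √1,917,960,353 ≈ 43,794.5

43790 RPM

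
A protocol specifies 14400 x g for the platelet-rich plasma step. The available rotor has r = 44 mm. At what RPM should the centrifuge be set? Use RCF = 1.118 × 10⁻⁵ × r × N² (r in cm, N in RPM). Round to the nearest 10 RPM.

≈ 17110 RPM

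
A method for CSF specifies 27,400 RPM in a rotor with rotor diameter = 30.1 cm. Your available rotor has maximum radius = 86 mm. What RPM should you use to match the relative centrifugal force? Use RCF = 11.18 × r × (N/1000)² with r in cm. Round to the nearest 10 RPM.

Original rotor: r = 30.1 / 2 = 15.05 cm
RCF = 11.18 × r × (N/1000)²
RCF_original = 11.18 × 15.05 × (27.4)² = 11.18 × 15.05 × 750.76 ≈ 126,322.1 × g
Your rotor: r = 86 mm = 8.6 cm
126,322.1 = 11.18 × 8.6 × (N/1000)²
(N/1000)² = 126,322.1 / 96.148 = 1313.83
N = 1000 × √1313.83 ≈ 36,246.8

≈ 36250 RPM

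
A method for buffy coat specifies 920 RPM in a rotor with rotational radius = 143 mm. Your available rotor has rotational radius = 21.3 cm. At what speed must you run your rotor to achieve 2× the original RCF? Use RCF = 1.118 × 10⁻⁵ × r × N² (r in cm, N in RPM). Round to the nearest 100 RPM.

Original rotor: r = 143 mm = 14.3 cm
RCF_original = 1.118 × 10⁻⁵ × 14.3 × (920)² = 1.118 × 10⁻⁵ × 14.3 × 846,400 ≈ 135.3 × g
Target RCF = 2 × 135.3 ≈ 270.6 × g
270.6 = 1.118 × 10⁻⁵ × 21.3 × N²
N² = 270.6 / (23.8134 × 10⁻⁵) = 1,136,335
N ≈ √1,136,335 ≈ 1,066.0

≈ 1100 RPM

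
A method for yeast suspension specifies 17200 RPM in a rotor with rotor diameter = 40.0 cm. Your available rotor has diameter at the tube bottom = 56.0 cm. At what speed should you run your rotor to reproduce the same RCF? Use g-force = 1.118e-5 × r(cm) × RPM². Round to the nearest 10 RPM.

Original rotor: r = 40.0 / 2 = 20 cm
RCF = 1.118 × 10⁻⁵ × r × N²
RCF_original = 1.118 × 10⁻⁵ × 20 × (17200)² = 1.118 × 10⁻⁵ × 20 × 295,840,000 ≈ 66,149.8 × g
Your rotor: r = 56.0 / 2 = 28 cm
66,149.8 = 1.118 × 10⁻⁵ × 28 × N²
N² = 66,149.8 / (31.304 × 10⁻⁵) = 211,314,209
N ≈ √211,314,209 ≈ 14,536.7

≈ 14540 RPM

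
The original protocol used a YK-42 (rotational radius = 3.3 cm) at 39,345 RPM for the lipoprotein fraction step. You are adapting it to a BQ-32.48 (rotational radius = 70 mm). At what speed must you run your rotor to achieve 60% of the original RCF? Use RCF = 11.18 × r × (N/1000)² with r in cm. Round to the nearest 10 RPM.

20930 RPM

RCF_original = 11.18 × 3.3 × (39.345)² = 11.18 × 3.3 × 1,548.029025 ≈ 57,113 × g
Target RCF = 0.6 × 57,113 ≈ 34,267.8 × g
Your rotor: r = 70 mm = 7.0 cm
34,267.8 = 11.18 × 7 × (N/1000)²
(N/1000)² = 34,267.8 / 78.26 = 437.8712
N = 1000 × √437.8712 ≈ 20,925.4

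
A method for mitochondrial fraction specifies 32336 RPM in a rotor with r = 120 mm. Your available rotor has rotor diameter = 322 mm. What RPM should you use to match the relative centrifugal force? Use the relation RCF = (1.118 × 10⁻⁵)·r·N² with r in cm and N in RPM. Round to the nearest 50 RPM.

Original rotor: r = 120 mm = 12.0 cm
RCF_original = 1.118 × 10⁻⁵ × 12 × (32336)² = 1.118 × 10⁻⁵ × 12 × 1,045,616,896 ≈ 140,280 × g
Your rotor: r = 322 mm / 2 = 161 mm = 16.1 cm
140,280 = 1.118 × 10⁻⁵ × 16.1 × N²
N² = 140,280 / (17.9998 × 10⁻⁵) = 779,341,993
N ≈ √779,341,993 ≈ 27,916.7

≈ 27900 RPM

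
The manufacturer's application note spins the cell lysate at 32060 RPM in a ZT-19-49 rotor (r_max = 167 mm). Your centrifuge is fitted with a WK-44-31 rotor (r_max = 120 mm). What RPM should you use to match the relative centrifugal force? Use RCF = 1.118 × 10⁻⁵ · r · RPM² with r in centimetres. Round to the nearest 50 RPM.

≈ 37800 RPM

Original rotor: r = 167 mm = 16.7 cm
RCF_original = 1.118 × 10⁻⁵ × 16.7 × (32060)² = 1.118 × 10⁻⁵ × 16.7 × 1,027,843,600 ≈ 191,904.6 × g
Your rotor: r = 120 mm = 12.0 cm
191,904.6 = 1.118 × 10⁻⁵ × 12 × N²
N² = 191,904.6 / (13.416 × 10⁻⁵) = 1,430,415,921
N ≈ √1,430,415,921 ≈ 37,820.8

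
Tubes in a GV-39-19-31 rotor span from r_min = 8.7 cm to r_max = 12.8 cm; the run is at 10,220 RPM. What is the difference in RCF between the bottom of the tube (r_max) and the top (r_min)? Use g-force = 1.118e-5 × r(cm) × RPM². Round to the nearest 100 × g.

≈ 4800 x g

ΔRCF = 1.118 × 10⁻⁵ × (r_max − r_min) × N² = 1.118 × 10⁻⁵ × 4.1 × 104,448,400 ≈ 4,787.7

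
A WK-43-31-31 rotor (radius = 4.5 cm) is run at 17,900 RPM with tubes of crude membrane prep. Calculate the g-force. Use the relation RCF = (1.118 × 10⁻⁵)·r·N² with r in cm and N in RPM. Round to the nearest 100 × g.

RCF ≈ 16100 x g

RCF = 1.118 × 10⁻⁵ × 4.5 × (17900)² = 1.118 × 10⁻⁵ × 4.5 × 320,410,000 ≈ 16,119.8 × g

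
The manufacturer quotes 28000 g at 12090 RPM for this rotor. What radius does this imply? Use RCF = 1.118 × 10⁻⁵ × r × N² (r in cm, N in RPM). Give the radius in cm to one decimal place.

17.1 cm

28000 = 1.118 × 10⁻⁵ × r × (12090)²
r = 28000 / (1.118 × 10⁻⁵ × 146,168,100) = 28000 / 1634.159 ≈ 17.134 cm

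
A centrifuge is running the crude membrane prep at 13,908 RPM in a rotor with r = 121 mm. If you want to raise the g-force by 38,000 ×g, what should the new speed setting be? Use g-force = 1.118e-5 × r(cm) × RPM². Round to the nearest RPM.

r = 121 mm = 12.1 cm
Current RCF = 1.118 × 10⁻⁵ × 12.1 × (13908)² = 1.118 × 10⁻⁵ × 12.1 × 193,432,464 ≈ 26,167.2 × g
Target RCF = 26,167.2 + 38,000 = 64,167.2 × g
N² = 64,167.2 / (13.5278 × 10⁻⁵) = 474,335,812
N ≈ √474,335,812 ≈ 21,779.3

N₂ ≈ 21779 RPM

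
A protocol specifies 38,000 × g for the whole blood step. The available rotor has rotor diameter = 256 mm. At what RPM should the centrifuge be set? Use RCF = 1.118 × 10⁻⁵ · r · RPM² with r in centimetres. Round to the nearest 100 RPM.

≈ 16300 RPM

r = 256 mm / 2 = 128 mm = 12.8 cm
38,000 = 1.118 × 10⁻⁵ × 12.8 × N²
N² = 38,000 / (14.3104 × 10⁻⁵) = 265,541,145
N ≈ √265,541,145 ≈ 16,295.4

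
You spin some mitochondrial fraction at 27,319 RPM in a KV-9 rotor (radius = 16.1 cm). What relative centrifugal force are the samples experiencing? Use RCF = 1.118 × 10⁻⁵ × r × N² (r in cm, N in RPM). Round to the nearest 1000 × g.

≈ 134000 g

RCF = 1.118 × 10⁻⁵ × r × N²
RCF = 1.118 × 10⁻⁵ × 16.1 × (27319)² = 1.118 × 10⁻⁵ × 16.1 × 746,327,761 ≈ 134,337.5 × g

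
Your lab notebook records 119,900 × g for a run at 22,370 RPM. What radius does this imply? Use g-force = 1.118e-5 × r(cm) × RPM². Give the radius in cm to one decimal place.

119900 = 1.118 × 10⁻⁵ × r × (22370)²
r = 119900 / (1.118 × 10⁻⁵ × 500,416,900) = 119900 / 5594.661 ≈ 21.431 cm

21.4 cm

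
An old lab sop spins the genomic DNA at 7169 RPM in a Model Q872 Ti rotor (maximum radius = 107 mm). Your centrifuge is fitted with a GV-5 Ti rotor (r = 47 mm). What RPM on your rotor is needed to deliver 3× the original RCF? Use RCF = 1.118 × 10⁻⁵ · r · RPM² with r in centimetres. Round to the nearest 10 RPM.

Original rotor: r = 107 mm = 10.7 cm
RCF = 1.118 × 10⁻⁵ × r × N²
RCF_original = 1.118 × 10⁻⁵ × 10.7 × (7169)² = 1.118 × 10⁻⁵ × 10.7 × 51,394,561 ≈ 6,148.1 × g
Target RCF = 3 × 6,148.1 ≈ 18,444.3 × g
Your rotor: r = 47 mm = 4.7 cm
18,444.3 = 1.118 × 10⁻⁵ × 4.7 × N²
N² = 18,444.3 / (5.2546 × 10⁻⁵) = 351,012,446
N ≈ √351,012,446 ≈ 18,735.3

≈ 18740 RPM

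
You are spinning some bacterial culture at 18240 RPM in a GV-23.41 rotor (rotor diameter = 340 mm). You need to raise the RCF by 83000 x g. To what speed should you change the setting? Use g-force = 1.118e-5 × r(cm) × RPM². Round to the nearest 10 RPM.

r = 340 mm / 2 = 170 mm = 17 cm
Current RCF = 1.118 × 10⁻⁵ × 17 × (18240)² = 1.118 × 10⁻⁵ × 17 × 332,697,600 ≈ 63,232.5 × g
Target RCF = 63,232.5 + 83,000 = 146,232.5 × g
N² = 146,232.5 / (19.006 × 10⁻⁵) = 769,401,768
N ≈ √769,401,768 ≈ 27,738.1

≈ 27740 RPM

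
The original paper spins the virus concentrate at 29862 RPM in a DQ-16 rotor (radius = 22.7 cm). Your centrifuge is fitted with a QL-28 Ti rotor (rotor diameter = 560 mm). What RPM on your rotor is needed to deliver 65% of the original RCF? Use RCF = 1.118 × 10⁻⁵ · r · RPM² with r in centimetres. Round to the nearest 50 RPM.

≈ 21700 RPM

RCF = 1.118 × 10⁻⁵ × r × N²
RCF_original = 1.118 × 10⁻⁵ × 22.7 × (29862)² = 1.118 × 10⁻⁵ × 22.7 × 891,739,044 ≈ 226,310.9 × g
Target RCF = 0.65 × 226,310.9 ≈ 147,102.1 × g
Your rotor: r = 560 mm / 2 = 280 mm = 28 cm
147,102.1 = 1.118 × 10⁻⁵ × 28 × N²
N² = 147,102.1 / (31.304 × 10⁻⁵) = 469,914,707
N ≈ √469,914,707 ≈ 21,677.5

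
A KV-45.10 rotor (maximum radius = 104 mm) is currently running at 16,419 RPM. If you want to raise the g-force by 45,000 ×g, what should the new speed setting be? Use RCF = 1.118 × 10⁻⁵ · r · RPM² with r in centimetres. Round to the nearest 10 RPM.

r = 104 mm = 10.4 cm
Current RCF = 1.118 × 10⁻⁵ × 10.4 × (16419)² = 1.118 × 10⁻⁵ × 10.4 × 269,583,561 ≈ 31,345 × g
Target RCF = 31,345 + 45,000 = 76,345 × g
N² = 76,345 / (11.6272 × 10⁻⁵) = 656,606,922
N ≈ √656,606,922 ≈ 25,624.3

≈ 25620 RPM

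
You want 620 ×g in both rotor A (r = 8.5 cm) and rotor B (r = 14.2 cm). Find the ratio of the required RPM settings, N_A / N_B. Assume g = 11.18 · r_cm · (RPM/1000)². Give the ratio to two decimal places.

At fixed RCF, N ∝ 1/√r, so N_A/N_B = √(r_B/r_A) = √(14.2/8.5) = √1.670588 = 1.2925.

1.29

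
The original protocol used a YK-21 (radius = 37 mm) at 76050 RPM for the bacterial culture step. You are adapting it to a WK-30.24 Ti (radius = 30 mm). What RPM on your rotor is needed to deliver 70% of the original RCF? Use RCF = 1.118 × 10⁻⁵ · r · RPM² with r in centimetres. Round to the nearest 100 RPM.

≈ 70700 RPM

Original rotor: r = 37 mm = 3.7 cm
RCF_original = 1.118 × 10⁻⁵ × 3.7 × (76050)² = 1.118 × 10⁻⁵ × 3.7 × 5,783,602,500 ≈ 239,244.5 × g
Target RCF = 0.7 × 239,244.5 ≈ 167,471.1 × g
Your rotor: r = 30 mm = 3.0 cm
167,471.1 = 1.118 × 10⁻⁵ × 3 × N²
N² = 167,471.1 / (3.354 × 10⁻⁵) = 4,993,175,313
N ≈ √4,993,175,313 ≈ 70,662.4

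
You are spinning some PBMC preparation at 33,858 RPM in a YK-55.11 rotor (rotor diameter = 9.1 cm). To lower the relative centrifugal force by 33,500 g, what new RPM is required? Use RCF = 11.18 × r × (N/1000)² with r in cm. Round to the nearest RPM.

N₂ ≈ 22086 RPM

r = 9.1 / 2 = 4.55 cm
Current RCF = 11.18 × 4.55 × (33.858)² = 11.18 × 4.55 × 1,146.364164 ≈ 58,314.4 × g
Target RCF = 58,314.4 − 33,500 = 24,814.4 × g
(N/1000)² = 24,814.4 / 50.869 = 487.8099
N = 1000 × √487.8099 ≈ 22,086.4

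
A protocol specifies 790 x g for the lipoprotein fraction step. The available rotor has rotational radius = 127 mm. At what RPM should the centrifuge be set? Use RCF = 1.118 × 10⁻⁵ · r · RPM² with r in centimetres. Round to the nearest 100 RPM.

r = 127 mm = 12.7 cm
RCF = 1.118 × 10⁻⁵ × r × N²
790 = 1.118 × 10⁻⁵ × 12.7 × N²
N² = 790 / (14.1986 × 10⁻⁵) = 5,563,929
N ≈ √5,563,929 ≈ 2,358.8

≈ 2400 RPM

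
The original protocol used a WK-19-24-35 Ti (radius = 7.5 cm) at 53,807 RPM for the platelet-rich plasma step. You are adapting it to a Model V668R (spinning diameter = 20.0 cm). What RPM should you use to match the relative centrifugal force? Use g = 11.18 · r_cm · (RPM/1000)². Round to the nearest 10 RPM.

RCF_original = 11.18 × 7.5 × (53.807)² = 11.18 × 7.5 × 2,895.193249 ≈ 242,762 × g
Your rotor: r = 20.0 / 2 = 10 cm
242,762 = 11.18 × 10 × (N/1000)²
(N/1000)² = 242,762 / 111.8 = 2171.395
N = 1000 × √2171.395 ≈ 46,598.2

46600 RPM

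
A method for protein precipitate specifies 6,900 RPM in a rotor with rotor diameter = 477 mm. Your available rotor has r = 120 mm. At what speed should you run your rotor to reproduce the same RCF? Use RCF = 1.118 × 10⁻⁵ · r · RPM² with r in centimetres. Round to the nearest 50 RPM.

≈ 9750 RPM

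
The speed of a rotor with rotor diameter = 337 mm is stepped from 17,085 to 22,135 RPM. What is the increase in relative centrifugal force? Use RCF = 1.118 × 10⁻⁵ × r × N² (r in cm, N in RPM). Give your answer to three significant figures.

37300 x g

r = 337 mm / 2 = 168.5 mm = 16.85 cm
RCF₁ = 1.118 × 10⁻⁵ × 16.85 × (17085)² = 1.118 × 10⁻⁵ × 16.85 × 291,897,225 ≈ 54,988.5 × g
RCF₂ = 1.118 × 10⁻⁵ × 16.85 × (22135)² = 1.118 × 10⁻⁵ × 16.85 × 489,958,225 ≈ 92,299.8 × g
Increase = 92,299.8 − 54,988.5 = 37,311.3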